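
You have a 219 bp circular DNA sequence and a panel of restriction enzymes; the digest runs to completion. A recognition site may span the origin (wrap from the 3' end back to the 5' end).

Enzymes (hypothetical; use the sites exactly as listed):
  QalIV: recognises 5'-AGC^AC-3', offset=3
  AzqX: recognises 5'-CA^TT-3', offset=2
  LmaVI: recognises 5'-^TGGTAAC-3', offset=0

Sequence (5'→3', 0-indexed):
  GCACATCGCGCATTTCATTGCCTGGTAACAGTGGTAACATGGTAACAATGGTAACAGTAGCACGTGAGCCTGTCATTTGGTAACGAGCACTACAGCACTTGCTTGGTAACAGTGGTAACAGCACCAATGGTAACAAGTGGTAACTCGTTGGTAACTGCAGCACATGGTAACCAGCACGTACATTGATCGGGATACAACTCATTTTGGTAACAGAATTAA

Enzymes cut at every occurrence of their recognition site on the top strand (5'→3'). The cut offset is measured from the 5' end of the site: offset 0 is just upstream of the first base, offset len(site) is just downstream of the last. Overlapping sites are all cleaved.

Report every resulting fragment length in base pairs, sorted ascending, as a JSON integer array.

Site scan:
  QalIV (AGCAC, off=3): starts [58, 85, 93, 119, 158, 172, 218] → cuts [2, 61, 88, 96, 122, 161, 175]
  AzqX (CATT, off=2): starts [10, 15, 73, 180, 199] → cuts [12, 17, 75, 182, 201]
  LmaVI (TGGTAAC, off=0): starts [22, 31, 39, 48, 77, 103, 112, 127, 137, 148, 164, 204] → cuts [22, 31, 39, 48, 77, 103, 112, 127, 137, 148, 164, 204]

All cut coordinates (distinct, sorted): [2, 12, 17, 22, 31, 39, 48, 61, 75, 77, 88, 96, 103, 112, 122, 127, 137, 148, 161, 164, 175, 182, 201, 204]

Fragment lengths:
  2→12: 10 bp
  12→17: 5 bp
  17→22: 5 bp
  22→31: 9 bp
  31→39: 8 bp
  39→48: 9 bp
  48→61: 13 bp
  61→75: 14 bp
  75→77: 2 bp
  77→88: 11 bp
  88→96: 8 bp
  96→103: 7 bp
  103→112: 9 bp
  112→122: 10 bp
  122→127: 5 bp
  127→137: 10 bp
  137→148: 11 bp
  148→161: 13 bp
  161→164: 3 bp
  164→175: 11 bp
  175→182: 7 bp
  182→201: 19 bp
  201→204: 3 bp
  204→2 (wrap): 219-204+2 = 17 bp

[2,3,3,5,5,5,7,7,8,8,9,9,9,10,10,10,11,11,11,13,13,14,17,19]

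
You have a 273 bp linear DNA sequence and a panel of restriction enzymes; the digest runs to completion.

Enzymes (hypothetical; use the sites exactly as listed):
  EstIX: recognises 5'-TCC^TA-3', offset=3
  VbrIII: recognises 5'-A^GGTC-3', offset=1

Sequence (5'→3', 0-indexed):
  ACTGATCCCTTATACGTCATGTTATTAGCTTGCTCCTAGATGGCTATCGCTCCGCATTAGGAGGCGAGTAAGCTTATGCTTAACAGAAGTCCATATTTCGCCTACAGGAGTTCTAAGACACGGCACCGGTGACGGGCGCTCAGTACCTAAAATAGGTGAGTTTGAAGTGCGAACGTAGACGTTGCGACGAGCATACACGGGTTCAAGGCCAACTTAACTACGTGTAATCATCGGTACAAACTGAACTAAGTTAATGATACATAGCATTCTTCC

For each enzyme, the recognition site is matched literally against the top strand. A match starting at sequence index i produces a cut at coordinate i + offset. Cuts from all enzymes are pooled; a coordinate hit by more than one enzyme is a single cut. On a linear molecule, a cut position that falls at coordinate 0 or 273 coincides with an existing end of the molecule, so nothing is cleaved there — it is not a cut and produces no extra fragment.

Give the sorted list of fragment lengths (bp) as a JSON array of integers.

Site scan:
  EstIX (TCCTA, off=3): starts [33] → cuts [36]
  VbrIII (AGGTC, off=1): no sites

Pooled cuts: [36]

Fragments:
  [0,36): 36 bp
  [36,273): 237 bp

[36,237]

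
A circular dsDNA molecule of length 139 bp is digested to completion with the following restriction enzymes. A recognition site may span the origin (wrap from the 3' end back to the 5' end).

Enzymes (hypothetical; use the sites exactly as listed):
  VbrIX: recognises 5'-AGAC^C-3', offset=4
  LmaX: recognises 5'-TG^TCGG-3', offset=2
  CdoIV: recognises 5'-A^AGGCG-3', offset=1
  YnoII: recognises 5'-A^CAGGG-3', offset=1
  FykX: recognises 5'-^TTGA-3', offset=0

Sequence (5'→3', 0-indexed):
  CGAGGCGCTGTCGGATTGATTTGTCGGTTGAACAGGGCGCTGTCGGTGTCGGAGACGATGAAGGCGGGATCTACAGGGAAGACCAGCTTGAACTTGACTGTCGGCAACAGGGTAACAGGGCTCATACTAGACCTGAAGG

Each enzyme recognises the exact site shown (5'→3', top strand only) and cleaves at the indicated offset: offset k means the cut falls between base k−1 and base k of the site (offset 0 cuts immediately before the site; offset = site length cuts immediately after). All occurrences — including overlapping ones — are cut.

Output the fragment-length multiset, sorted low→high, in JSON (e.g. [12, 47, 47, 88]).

[4,4,4,5,5,6,6,7,7,8,8,10,10,12,13,13,17]

Scan for sites:
  VbrIX AGACC/4: at [79, 128] ⇒ [83, 132]
  LmaX TGTCGG/2: at [8, 21, 40, 46, 98] ⇒ [10, 23, 42, 48, 100]
  CdoIV AAGGCG/1: at [60, 135] ⇒ [61, 136]
  YnoII ACAGGG/1: at [31, 72, 106, 114] ⇒ [32, 73, 107, 115]
  FykX TTGA/0: at [15, 27, 87, 93] ⇒ [15, 27, 87, 93]

All cut coordinates (distinct, sorted): [10, 15, 23, 27, 32, 42, 48, 61, 73, 83, 87, 93, 100, 107, 115, 132, 136]

Fragment lengths:
  10→15: 5 bp
  15→23: 8 bp
  23→27: 4 bp
  27→32: 5 bp
  32→42: 10 bp
  42→48: 6 bp
  48→61: 13 bp
  61→73: 12 bp
  73→83: 10 bp
  83→87: 4 bp
  87→93: 6 bp
  93→100: 7 bp
  100→107: 7 bp
  107→115: 8 bp
  115→132: 17 bp
  132→136: 4 bp
  136→10 (wrap): 139-136+10 = 13 bp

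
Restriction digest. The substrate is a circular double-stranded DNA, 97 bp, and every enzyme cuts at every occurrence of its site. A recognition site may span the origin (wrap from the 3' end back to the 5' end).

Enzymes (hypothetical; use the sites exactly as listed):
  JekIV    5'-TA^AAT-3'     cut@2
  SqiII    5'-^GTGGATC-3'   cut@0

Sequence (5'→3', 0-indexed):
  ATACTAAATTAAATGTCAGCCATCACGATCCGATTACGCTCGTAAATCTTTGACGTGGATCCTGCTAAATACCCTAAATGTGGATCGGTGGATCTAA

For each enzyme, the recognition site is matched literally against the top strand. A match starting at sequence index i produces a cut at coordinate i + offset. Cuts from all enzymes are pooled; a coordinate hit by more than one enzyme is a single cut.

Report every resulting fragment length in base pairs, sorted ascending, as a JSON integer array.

Per-enzyme occurrences:
  JekIV TAAAT/2: at [4, 9, 42, 65, 74, 94] ⇒ [6, 11, 44, 67, 76, 96]
  SqiII GTGGATC/0: at [54, 79, 87] ⇒ [54, 79, 87]

All cut coordinates (distinct, sorted): [6, 11, 44, 54, 67, 76, 79, 87, 96]

Fragment lengths:
  6→11: 5 bp
  11→44: 33 bp
  44→54: 10 bp
  54→67: 13 bp
  67→76: 9 bp
  76→79: 3 bp
  79→87: 8 bp
  87→96: 9 bp
  96→6 (wrap): 97-96+6 = 7 bp

[3,5,7,8,9,9,10,13,33]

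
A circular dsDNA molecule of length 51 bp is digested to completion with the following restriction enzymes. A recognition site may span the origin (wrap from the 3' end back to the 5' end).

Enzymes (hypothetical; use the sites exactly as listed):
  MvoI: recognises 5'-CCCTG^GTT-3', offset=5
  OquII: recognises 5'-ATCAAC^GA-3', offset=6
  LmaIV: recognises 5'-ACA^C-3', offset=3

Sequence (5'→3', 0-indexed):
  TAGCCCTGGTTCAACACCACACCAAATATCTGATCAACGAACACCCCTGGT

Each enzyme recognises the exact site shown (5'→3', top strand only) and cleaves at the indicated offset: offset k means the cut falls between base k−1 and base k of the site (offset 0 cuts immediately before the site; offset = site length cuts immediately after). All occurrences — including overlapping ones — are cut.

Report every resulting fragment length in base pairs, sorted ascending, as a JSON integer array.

Site scan:
  MvoI CCCTGGTT/5: at [3, 44] ⇒ [8, 49]
  OquII ATCAACGA/6: at [32] ⇒ [38]
  LmaIV ACAC/3: at [13, 18, 40] ⇒ [16, 21, 43]

Pooled cuts: [8, 16, 21, 38, 43, 49]

Fragments:
  8→16: 8 bp
  16→21: 5 bp
  21→38: 17 bp
  38→43: 5 bp
  43→49: 6 bp
  49→8 (wrap): 51-49+8 = 10 bp

[5,5,6,8,10,17]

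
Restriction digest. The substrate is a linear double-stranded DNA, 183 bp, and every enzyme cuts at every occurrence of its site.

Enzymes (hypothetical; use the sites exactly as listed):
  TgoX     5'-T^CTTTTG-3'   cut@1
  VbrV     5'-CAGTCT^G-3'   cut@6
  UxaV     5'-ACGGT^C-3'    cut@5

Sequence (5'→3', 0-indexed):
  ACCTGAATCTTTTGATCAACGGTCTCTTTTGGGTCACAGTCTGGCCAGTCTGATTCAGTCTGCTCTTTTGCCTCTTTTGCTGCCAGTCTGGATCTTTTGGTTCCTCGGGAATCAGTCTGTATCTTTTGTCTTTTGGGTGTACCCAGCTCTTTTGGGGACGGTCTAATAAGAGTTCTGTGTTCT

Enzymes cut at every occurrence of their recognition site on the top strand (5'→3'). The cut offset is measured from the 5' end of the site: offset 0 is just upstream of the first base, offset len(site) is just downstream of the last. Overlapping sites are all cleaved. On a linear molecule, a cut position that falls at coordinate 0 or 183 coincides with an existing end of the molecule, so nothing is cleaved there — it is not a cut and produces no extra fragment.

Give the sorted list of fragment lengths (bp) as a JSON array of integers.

Per-enzyme occurrences:
  TgoX TCTTTTG/1: at [7, 24, 63, 72, 92, 121, 128, 147] ⇒ [8, 25, 64, 73, 93, 122, 129, 148]
  VbrV CAGTCTG/6: at [36, 45, 55, 83, 112] ⇒ [42, 51, 61, 89, 118]
  UxaV ACGGTC/5: at [18, 157] ⇒ [23, 162]

All cut coordinates (distinct, sorted): [8, 23, 25, 42, 51, 61, 64, 73, 89, 93, 118, 122, 129, 148, 162]

Fragment lengths:
  [0,8): 8 bp
  [8,23): 15 bp
  [23,25): 2 bp
  [25,42): 17 bp
  [42,51): 9 bp
  [51,61): 10 bp
  [61,64): 3 bp
  [64,73): 9 bp
  [73,89): 16 bp
  [89,93): 4 bp
  [93,118): 25 bp
  [118,122): 4 bp
  [122,129): 7 bp
  [129,148): 19 bp
  [148,162): 14 bp
  [162,183): 21 bp

[2,3,4,4,7,8,9,9,10,14,15,16,17,19,21,25]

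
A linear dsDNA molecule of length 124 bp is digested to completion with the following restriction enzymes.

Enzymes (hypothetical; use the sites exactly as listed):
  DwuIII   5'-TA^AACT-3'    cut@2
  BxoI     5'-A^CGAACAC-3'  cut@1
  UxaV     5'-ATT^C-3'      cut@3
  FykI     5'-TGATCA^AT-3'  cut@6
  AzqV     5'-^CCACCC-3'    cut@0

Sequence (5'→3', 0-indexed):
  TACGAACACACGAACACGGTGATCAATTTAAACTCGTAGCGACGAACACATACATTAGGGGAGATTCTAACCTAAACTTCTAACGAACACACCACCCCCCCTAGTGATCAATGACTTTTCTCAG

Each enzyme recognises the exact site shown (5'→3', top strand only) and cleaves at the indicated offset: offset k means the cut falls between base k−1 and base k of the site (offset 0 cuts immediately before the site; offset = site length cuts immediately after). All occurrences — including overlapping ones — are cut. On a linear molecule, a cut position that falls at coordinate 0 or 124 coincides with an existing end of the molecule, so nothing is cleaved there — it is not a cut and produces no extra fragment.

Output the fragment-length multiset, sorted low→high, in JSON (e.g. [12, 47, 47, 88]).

[2,5,8,8,8,9,12,14,15,19,24]

Scan for sites:
  DwuIII (TAAACT, off=2): starts [28, 72] → cuts [30, 74]
  BxoI (ACGAACAC, off=1): starts [1, 9, 41, 82] → cuts [2, 10, 42, 83]
  UxaV (ATTC, off=3): starts [63] → cuts [66]
  FykI (TGATCAAT, off=6): starts [19, 104] → cuts [25, 110]
  AzqV (CCACCC, off=0): starts [91] → cuts [91]

All cut coordinates (distinct, sorted): [2, 10, 25, 30, 42, 66, 74, 83, 91, 110]

Fragment lengths:
  [0,2): 2 bp
  [2,10): 8 bp
  [10,25): 15 bp
  [25,30): 5 bp
  [30,42): 12 bp
  [42,66): 24 bp
  [66,74): 8 bp
  [74,83): 9 bp
  [83,91): 8 bp
  [91,110): 19 bp
  [110,124): 14 bp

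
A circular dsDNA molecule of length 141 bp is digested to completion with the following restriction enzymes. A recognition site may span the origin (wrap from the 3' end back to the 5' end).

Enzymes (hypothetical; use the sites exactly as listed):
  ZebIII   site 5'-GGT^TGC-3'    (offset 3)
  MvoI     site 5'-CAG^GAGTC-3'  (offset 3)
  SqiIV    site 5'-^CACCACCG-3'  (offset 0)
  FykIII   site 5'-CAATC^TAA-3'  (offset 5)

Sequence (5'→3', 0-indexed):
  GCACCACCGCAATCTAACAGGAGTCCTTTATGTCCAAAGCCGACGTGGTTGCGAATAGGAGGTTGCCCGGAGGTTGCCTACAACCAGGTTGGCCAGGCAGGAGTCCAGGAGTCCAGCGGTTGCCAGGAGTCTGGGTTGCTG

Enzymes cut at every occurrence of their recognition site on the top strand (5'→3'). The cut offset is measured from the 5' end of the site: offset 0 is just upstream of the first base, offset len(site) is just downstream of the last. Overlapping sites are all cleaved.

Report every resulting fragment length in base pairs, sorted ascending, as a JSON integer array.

Scan for sites:
  ZebIII GGTTGC/3: at [46, 60, 71, 117, 133] ⇒ [49, 63, 74, 120, 136]
  MvoI CAGGAGTC/3: at [17, 97, 105, 123] ⇒ [20, 100, 108, 126]
  SqiIV CACCACCG/0: at [1] ⇒ [1]
  FykIII CAATCTAA/5: at [9] ⇒ [14]

All cut coordinates (distinct, sorted): [1, 14, 20, 49, 63, 74, 100, 108, 120, 126, 136]

Fragment lengths:
  1→14: 13 bp
  14→20: 6 bp
  20→49: 29 bp
  49→63: 14 bp
  63→74: 11 bp
  74→100: 26 bp
  100→108: 8 bp
  108→120: 12 bp
  120→126: 6 bp
  126→136: 10 bp
  136→1 (wrap): 141-136+1 = 6 bp

[6,6,6,8,10,11,12,13,14,26,29]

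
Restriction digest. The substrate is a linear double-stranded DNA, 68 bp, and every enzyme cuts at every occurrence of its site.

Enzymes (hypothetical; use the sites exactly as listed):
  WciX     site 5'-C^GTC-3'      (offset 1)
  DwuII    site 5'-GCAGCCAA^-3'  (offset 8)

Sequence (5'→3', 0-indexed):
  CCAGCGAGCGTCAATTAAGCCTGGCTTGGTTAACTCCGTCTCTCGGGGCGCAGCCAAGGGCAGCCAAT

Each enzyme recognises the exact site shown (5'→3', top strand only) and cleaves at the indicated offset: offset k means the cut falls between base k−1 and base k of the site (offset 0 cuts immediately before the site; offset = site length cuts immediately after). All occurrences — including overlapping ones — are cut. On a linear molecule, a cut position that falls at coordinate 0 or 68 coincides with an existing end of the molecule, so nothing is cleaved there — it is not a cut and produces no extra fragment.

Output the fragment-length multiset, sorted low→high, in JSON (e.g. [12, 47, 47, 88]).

Site scan:
  WciX CGTC/1: at [8, 36] ⇒ [9, 37]
  DwuII GCAGCCAA/8: at [49, 59] ⇒ [57, 67]

All cut coordinates (distinct, sorted): [9, 37, 57, 67]

Fragment lengths:
  [0,9): 9 bp
  [9,37): 28 bp
  [37,57): 20 bp
  [57,67): 10 bp
  [67,68): 1 bp

[1,9,10,20,28]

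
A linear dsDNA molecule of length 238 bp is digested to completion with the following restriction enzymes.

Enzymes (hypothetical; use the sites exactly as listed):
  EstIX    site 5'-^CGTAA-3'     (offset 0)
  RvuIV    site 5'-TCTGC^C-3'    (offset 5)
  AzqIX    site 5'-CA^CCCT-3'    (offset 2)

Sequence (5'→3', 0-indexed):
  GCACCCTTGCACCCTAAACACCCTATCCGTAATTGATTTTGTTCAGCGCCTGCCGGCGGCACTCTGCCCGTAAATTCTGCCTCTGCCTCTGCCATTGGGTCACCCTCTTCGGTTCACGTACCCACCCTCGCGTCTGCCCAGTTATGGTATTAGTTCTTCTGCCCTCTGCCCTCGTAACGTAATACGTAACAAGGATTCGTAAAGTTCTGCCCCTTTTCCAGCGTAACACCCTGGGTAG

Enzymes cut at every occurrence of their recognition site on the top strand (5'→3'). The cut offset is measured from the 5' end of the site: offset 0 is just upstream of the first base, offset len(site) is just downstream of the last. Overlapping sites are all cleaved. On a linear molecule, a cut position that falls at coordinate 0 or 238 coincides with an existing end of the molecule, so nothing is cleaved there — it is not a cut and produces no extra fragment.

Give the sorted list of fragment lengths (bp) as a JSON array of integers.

[1,3,3,5,6,6,7,7,7,7,8,9,10,10,11,12,13,13,13,22,25,40]

Per-enzyme occurrences:
  EstIX CGTAA/0: at [27, 68, 172, 177, 184, 197, 221] ⇒ [27, 68, 172, 177, 184, 197, 221]
  RvuIV TCTGCC/5: at [62, 75, 81, 87, 132, 157, 164, 205] ⇒ [67, 80, 86, 92, 137, 162, 169, 210]
  AzqIX CACCCT/2: at [1, 9, 18, 100, 122, 226] ⇒ [3, 11, 20, 102, 124, 228]

Pooled cuts: [3, 11, 20, 27, 67, 68, 80, 86, 92, 102, 124, 137, 162, 169, 172, 177, 184, 197, 210, 221, 228]

Fragments:
  [0,3): 3 bp
  [3,11): 8 bp
  [11,20): 9 bp
  [20,27): 7 bp
  [27,67): 40 bp
  [67,68): 1 bp
  [68,80): 12 bp
  [80,86): 6 bp
  [86,92): 6 bp
  [92,102): 10 bp
  [102,124): 22 bp
  [124,137): 13 bp
  [137,162): 25 bp
  [162,169): 7 bp
  [169,172): 3 bp
  [172,177): 5 bp
  [177,184): 7 bp
  [184,197): 13 bp
  [197,210): 13 bp
  [210,221): 11 bp
  [221,228): 7 bp
  [228,238): 10 bp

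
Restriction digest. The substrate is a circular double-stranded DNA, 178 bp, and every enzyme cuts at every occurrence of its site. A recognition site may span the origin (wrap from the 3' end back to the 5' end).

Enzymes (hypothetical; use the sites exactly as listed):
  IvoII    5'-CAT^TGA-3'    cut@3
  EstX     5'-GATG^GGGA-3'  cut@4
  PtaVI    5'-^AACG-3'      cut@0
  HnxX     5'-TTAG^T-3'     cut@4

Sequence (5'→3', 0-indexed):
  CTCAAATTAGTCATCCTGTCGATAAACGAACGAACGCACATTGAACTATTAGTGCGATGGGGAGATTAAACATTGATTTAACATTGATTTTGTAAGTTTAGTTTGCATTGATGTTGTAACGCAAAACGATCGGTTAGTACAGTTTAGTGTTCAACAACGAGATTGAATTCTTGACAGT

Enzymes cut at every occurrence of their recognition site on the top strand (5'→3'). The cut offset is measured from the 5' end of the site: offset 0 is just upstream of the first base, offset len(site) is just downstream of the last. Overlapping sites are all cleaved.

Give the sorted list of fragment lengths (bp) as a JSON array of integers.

Per-enzyme occurrences:
  IvoII CATTGA/3: at [38, 70, 81, 105] ⇒ [41, 73, 84, 108]
  EstX GATGGGGA/4: at [55] ⇒ [59]
  PtaVI AACG/0: at [24, 28, 32, 117, 124, 155] ⇒ [24, 28, 32, 117, 124, 155]
  HnxX TTAGT/4: at [6, 48, 97, 133, 143] ⇒ [10, 52, 101, 137, 147]

Pooled cuts: [10, 24, 28, 32, 41, 52, 59, 73, 84, 101, 108, 117, 124, 137, 147, 155]

Fragment lengths:
  10→24: 14 bp
  24→28: 4 bp
  28→32: 4 bp
  32→41: 9 bp
  41→52: 11 bp
  52→59: 7 bp
  59→73: 14 bp
  73→84: 11 bp
  84→101: 17 bp
  101→108: 7 bp
  108→117: 9 bp
  117→124: 7 bp
  124→137: 13 bp
  137→147: 10 bp
  147→155: 8 bp
  155→10 (wrap): 178-155+10 = 33 bp

[4,4,7,7,7,8,9,9,10,11,11,13,14,14,17,33]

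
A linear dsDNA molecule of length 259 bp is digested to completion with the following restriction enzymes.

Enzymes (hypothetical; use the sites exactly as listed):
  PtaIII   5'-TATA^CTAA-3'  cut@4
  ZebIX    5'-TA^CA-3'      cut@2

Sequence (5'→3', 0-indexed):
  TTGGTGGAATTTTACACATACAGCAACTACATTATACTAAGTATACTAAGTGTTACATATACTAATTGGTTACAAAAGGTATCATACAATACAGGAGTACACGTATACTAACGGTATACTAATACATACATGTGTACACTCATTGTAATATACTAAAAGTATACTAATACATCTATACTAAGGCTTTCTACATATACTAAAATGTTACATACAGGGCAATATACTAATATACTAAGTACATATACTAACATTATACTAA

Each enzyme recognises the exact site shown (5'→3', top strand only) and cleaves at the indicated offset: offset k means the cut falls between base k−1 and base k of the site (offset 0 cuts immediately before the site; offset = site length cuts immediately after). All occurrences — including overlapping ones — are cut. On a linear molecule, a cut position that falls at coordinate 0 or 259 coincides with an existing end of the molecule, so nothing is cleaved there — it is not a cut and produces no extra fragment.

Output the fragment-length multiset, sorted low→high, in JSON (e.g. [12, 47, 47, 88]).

[4,4,4,5,6,6,6,6,6,6,7,7,8,8,8,8,8,9,9,10,11,11,11,11,11,12,13,14,14,16]

Site scan:
  PtaIII TATACTAA/4: at [32, 41, 57, 103, 114, 148, 159, 173, 192, 219, 227, 240, 251] ⇒ [36, 45, 61, 107, 118, 152, 163, 177, 196, 223, 231, 244, 255]
  ZebIX TACA/2: at [12, 18, 27, 53, 70, 84, 89, 97, 122, 126, 134, 167, 188, 205, 209, 236] ⇒ [14, 20, 29, 55, 72, 86, 91, 99, 124, 128, 136, 169, 190, 207, 211, 238]

Pooled cuts: [14, 20, 29, 36, 45, 55, 61, 72, 86, 91, 99, 107, 118, 124, 128, 136, 152, 163, 169, 177, 190, 196, 207, 211, 223, 231, 238, 244, 255]

Fragment lengths:
  [0,14): 14 bp
  [14,20): 6 bp
  [20,29): 9 bp
  [29,36): 7 bp
  [36,45): 9 bp
  [45,55): 10 bp
  [55,61): 6 bp
  [61,72): 11 bp
  [72,86): 14 bp
  [86,91): 5 bp
  [91,99): 8 bp
  [99,107): 8 bp
  [107,118): 11 bp
  [118,124): 6 bp
  [124,128): 4 bp
  [128,136): 8 bp
  [136,152): 16 bp
  [152,163): 11 bp
  [163,169): 6 bp
  [169,177): 8 bp
  [177,190): 13 bp
  [190,196): 6 bp
  [196,207): 11 bp
  [207,211): 4 bp
  [211,223): 12 bp
  [223,231): 8 bp
  [231,238): 7 bp
  [238,244): 6 bp
  [244,255): 11 bp
  [255,259): 4 bp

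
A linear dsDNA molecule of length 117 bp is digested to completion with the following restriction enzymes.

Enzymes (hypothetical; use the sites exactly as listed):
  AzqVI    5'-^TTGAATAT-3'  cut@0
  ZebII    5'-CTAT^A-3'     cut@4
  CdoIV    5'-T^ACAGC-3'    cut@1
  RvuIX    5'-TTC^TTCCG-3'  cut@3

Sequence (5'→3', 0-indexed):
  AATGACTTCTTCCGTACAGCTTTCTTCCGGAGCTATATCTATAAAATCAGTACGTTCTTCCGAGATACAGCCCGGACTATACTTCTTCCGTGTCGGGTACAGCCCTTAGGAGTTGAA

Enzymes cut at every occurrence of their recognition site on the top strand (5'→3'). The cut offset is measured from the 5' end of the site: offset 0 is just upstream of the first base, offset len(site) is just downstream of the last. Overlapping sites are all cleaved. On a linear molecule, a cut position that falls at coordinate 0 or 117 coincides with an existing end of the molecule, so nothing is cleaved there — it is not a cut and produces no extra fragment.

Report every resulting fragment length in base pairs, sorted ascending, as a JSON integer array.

Per-enzyme occurrences:
  AzqVI (TTGAATAT, off=0): no sites
  ZebII CTATA/4: at [32, 38, 76] ⇒ [36, 42, 80]
  CdoIV TACAGC/1: at [14, 65, 97] ⇒ [15, 66, 98]
  RvuIX TTCTTCCG/3: at [6, 21, 54, 82] ⇒ [9, 24, 57, 85]

All cut coordinates (distinct, sorted): [9, 15, 24, 36, 42, 57, 66, 80, 85, 98]

Fragments:
  [0,9): 9 bp
  [9,15): 6 bp
  [15,24): 9 bp
  [24,36): 12 bp
  [36,42): 6 bp
  [42,57): 15 bp
  [57,66): 9 bp
  [66,80): 14 bp
  [80,85): 5 bp
  [85,98): 13 bp
  [98,117): 19 bp

[5,6,6,9,9,9,12,13,14,15,19]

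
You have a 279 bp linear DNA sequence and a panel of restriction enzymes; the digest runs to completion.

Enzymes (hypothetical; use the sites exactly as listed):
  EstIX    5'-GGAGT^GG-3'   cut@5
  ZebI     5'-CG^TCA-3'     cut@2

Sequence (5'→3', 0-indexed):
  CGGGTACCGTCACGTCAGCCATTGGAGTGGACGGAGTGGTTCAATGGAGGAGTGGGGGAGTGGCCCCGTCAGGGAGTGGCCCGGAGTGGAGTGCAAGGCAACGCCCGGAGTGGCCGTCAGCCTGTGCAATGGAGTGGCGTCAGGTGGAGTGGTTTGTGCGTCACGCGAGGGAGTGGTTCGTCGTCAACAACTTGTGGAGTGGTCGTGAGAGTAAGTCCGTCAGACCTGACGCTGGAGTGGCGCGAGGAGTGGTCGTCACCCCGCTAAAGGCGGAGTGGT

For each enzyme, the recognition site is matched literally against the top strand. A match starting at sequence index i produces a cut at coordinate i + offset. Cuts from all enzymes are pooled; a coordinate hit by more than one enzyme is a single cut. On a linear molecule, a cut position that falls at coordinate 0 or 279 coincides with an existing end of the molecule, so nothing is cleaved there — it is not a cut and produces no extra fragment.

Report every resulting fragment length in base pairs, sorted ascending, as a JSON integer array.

[3,4,5,5,5,7,8,9,9,9,9,10,10,11,12,14,14,16,17,19,19,19,21,24]

Site scan:
  EstIX GGAGTGG/5: at [23, 32, 48, 56, 72, 82, 106, 130, 145, 169, 195, 233, 245, 271] ⇒ [28, 37, 53, 61, 77, 87, 111, 135, 150, 174, 200, 238, 250, 276]
  ZebI CGTCA/2: at [7, 12, 66, 114, 137, 158, 181, 217, 253] ⇒ [9, 14, 68, 116, 139, 160, 183, 219, 255]

Pooled cuts: [9, 14, 28, 37, 53, 61, 68, 77, 87, 111, 116, 135, 139, 150, 160, 174, 183, 200, 219, 238, 250, 255, 276]

Fragments:
  [0,9): 9 bp
  [9,14): 5 bp
  [14,28): 14 bp
  [28,37): 9 bp
  [37,53): 16 bp
  [53,61): 8 bp
  [61,68): 7 bp
  [68,77): 9 bp
  [77,87): 10 bp
  [87,111): 24 bp
  [111,116): 5 bp
  [116,135): 19 bp
  [135,139): 4 bp
  [139,150): 11 bp
  [150,160): 10 bp
  [160,174): 14 bp
  [174,183): 9 bp
  [183,200): 17 bp
  [200,219): 19 bp
  [219,238): 19 bp
  [238,250): 12 bp
  [250,255): 5 bp
  [255,276): 21 bp
  [276,279): 3 bp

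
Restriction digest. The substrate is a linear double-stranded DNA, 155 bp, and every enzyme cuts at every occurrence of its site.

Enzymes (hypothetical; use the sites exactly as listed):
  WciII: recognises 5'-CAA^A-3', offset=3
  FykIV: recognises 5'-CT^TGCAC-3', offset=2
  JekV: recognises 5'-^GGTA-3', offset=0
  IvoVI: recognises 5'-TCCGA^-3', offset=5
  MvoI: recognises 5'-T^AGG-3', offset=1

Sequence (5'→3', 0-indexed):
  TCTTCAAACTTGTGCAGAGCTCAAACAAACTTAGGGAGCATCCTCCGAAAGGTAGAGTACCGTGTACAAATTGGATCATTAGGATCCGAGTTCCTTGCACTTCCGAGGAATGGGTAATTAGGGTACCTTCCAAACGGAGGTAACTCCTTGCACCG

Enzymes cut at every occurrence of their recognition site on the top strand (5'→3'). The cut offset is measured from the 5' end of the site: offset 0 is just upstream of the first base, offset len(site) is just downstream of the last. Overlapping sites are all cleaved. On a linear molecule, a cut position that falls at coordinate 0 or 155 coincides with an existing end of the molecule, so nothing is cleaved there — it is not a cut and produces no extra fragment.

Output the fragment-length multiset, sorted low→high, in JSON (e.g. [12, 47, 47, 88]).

Scan for sites:
  WciII CAAA/3: at [4, 21, 25, 66, 130] ⇒ [7, 24, 28, 69, 133]
  FykIV CTTGCAC/2: at [93, 146] ⇒ [95, 148]
  JekV GGTA/0: at [50, 112, 121, 138] ⇒ [50, 112, 121, 138]
  IvoVI TCCGA/5: at [43, 84, 101] ⇒ [48, 89, 106]
  MvoI TAGG/1: at [31, 79, 118] ⇒ [32, 80, 119]

Pooled cuts: [7, 24, 28, 32, 48, 50, 69, 80, 89, 95, 106, 112, 119, 121, 133, 138, 148]

Fragment lengths:
  [0,7): 7 bp
  [7,24): 17 bp
  [24,28): 4 bp
  [28,32): 4 bp
  [32,48): 16 bp
  [48,50): 2 bp
  [50,69): 19 bp
  [69,80): 11 bp
  [80,89): 9 bp
  [89,95): 6 bp
  [95,106): 11 bp
  [106,112): 6 bp
  [112,119): 7 bp
  [119,121): 2 bp
  [121,133): 12 bp
  [133,138): 5 bp
  [138,148): 10 bp
  [148,155): 7 bp

[2,2,4,4,5,6,6,7,7,7,9,10,11,11,12,16,17,19]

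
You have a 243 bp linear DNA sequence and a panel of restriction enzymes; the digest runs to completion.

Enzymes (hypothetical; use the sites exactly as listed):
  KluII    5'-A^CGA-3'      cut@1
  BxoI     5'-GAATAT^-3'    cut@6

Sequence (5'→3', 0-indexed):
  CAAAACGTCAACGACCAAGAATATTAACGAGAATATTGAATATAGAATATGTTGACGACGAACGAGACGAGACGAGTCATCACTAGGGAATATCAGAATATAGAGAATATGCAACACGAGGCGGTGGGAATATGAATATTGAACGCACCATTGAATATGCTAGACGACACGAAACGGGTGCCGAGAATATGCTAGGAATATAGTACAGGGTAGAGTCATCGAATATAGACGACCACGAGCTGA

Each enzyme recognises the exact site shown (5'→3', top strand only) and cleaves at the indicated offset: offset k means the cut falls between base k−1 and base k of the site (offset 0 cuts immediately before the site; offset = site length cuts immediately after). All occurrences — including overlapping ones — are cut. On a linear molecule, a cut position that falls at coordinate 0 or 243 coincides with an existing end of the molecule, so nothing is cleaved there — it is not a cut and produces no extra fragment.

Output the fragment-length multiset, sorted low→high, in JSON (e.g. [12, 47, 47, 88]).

[3,3,3,4,5,5,5,5,6,6,6,6,7,7,8,8,9,9,11,11,13,17,19,21,21,25]

Per-enzyme occurrences:
  KluII (ACGA, off=1): starts [10, 26, 54, 57, 61, 66, 71, 115, 163, 168, 228, 234] → cuts [11, 27, 55, 58, 62, 67, 72, 116, 164, 169, 229, 235]
  BxoI (GAATAT, off=6): starts [18, 30, 37, 44, 87, 95, 104, 127, 133, 152, 184, 195, 220] → cuts [24, 36, 43, 50, 93, 101, 110, 133, 139, 158, 190, 201, 226]

Pooled cuts: [11, 24, 27, 36, 43, 50, 55, 58, 62, 67, 72, 93, 101, 110, 116, 133, 139, 158, 164, 169, 190, 201, 226, 229, 235]

Fragments:
  [0,11): 11 bp
  [11,24): 13 bp
  [24,27): 3 bp
  [27,36): 9 bp
  [36,43): 7 bp
  [43,50): 7 bp
  [50,55): 5 bp
  [55,58): 3 bp
  [58,62): 4 bp
  [62,67): 5 bp
  [67,72): 5 bp
  [72,93): 21 bp
  [93,101): 8 bp
  [101,110): 9 bp
  [110,116): 6 bp
  [116,133): 17 bp
  [133,139): 6 bp
  [139,158): 19 bp
  [158,164): 6 bp
  [164,169): 5 bp
  [169,190): 21 bp
  [190,201): 11 bp
  [201,226): 25 bp
  [226,229): 3 bp
  [229,235): 6 bp
  [235,243): 8 bp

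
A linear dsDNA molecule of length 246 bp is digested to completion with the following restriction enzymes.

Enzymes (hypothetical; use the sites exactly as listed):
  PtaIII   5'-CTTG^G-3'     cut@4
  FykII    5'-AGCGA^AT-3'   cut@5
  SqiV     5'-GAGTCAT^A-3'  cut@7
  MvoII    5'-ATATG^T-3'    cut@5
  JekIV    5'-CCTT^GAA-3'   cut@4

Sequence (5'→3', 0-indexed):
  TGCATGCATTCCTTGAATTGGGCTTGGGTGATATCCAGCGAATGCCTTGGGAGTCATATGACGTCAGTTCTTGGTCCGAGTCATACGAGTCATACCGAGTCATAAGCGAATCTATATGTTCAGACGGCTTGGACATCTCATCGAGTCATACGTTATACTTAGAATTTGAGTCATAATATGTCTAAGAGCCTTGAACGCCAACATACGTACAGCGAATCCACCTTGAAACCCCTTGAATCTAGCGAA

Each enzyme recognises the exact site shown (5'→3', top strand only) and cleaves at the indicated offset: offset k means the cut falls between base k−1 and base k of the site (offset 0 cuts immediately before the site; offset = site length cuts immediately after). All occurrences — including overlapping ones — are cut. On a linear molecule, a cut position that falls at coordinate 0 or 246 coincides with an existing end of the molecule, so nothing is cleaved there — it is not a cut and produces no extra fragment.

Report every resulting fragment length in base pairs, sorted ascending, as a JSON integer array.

[6,6,8,8,9,9,9,10,10,11,12,12,12,13,14,15,16,18,23,25]

Site scan:
  PtaIII CTTGG/4: at [22, 45, 69, 127] ⇒ [26, 49, 73, 131]
  FykII AGCGAAT/5: at [36, 104, 210] ⇒ [41, 109, 215]
  SqiV GAGTCATA/7: at [50, 77, 86, 96, 142, 167] ⇒ [57, 84, 93, 103, 149, 174]
  MvoII ATATGT/5: at [113, 175] ⇒ [118, 180]
  JekIV CCTTGAA/4: at [10, 188, 220, 230] ⇒ [14, 192, 224, 234]

Pooled cuts: [14, 26, 41, 49, 57, 73, 84, 93, 103, 109, 118, 131, 149, 174, 180, 192, 215, 224, 234]

Fragment lengths:
  [0,14): 14 bp
  [14,26): 12 bp
  [26,41): 15 bp
  [41,49): 8 bp
  [49,57): 8 bp
  [57,73): 16 bp
  [73,84): 11 bp
  [84,93): 9 bp
  [93,103): 10 bp
  [103,109): 6 bp
  [109,118): 9 bp
  [118,131): 13 bp
  [131,149): 18 bp
  [149,174): 25 bp
  [174,180): 6 bp
  [180,192): 12 bp
  [192,215): 23 bp
  [215,224): 9 bp
  [224,234): 10 bp
  [234,246): 12 bp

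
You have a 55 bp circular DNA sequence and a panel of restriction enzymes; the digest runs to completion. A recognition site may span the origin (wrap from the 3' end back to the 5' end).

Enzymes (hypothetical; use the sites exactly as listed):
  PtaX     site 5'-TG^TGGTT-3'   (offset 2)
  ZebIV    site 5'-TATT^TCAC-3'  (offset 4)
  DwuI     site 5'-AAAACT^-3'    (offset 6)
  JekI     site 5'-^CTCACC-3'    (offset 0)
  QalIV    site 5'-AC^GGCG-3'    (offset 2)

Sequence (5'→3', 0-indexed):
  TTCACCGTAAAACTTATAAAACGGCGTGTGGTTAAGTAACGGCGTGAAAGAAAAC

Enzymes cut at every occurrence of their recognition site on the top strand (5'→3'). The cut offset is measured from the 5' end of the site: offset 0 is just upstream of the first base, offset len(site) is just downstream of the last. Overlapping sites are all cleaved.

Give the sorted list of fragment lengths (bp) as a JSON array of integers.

Per-enzyme occurrences:
  PtaX TGTGGTT/2: at [26] ⇒ [28]
  ZebIV (TATTTCAC, off=4): no sites
  DwuI AAAACT/6: at [8, 50] ⇒ [1, 14]
  JekI (CTCACC, off=0): no sites
  QalIV ACGGCG/2: at [20, 38] ⇒ [22, 40]

Pooled cuts: [1, 14, 22, 28, 40]

Fragment lengths:
  1→14: 13 bp
  14→22: 8 bp
  22→28: 6 bp
  28→40: 12 bp
  40→1 (wrap): 55-40+1 = 16 bp

[6,8,12,13,16]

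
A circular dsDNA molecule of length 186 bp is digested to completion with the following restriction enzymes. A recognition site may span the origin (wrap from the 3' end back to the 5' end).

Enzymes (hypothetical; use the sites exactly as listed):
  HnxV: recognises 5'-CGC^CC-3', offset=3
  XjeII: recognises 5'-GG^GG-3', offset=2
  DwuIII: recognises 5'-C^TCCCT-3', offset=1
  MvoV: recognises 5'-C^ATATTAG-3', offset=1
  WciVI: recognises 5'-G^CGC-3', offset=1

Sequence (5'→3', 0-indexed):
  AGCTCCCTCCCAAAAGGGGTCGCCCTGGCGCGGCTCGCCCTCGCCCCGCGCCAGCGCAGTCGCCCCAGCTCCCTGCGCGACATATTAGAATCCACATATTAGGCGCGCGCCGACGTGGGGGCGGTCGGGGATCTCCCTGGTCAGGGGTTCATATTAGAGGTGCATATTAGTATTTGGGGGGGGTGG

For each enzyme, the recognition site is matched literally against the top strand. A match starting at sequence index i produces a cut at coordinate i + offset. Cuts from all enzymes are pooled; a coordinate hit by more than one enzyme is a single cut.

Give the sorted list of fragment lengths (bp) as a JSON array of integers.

Scan for sites:
  HnxV (CGCCC, off=3): starts [20, 35, 41, 60] → cuts [23, 38, 44, 63]
  XjeII (GGGG, off=2): starts [15, 116, 117, 126, 143, 175, 176, 177, 178, 179] → cuts [17, 118, 119, 128, 145, 177, 178, 179, 180, 181]
  DwuIII (CTCCCT, off=1): starts [2, 68, 132] → cuts [3, 69, 133]
  MvoV (CATATTAG, off=1): starts [80, 94, 149, 162] → cuts [81, 95, 150, 163]
  WciVI (GCGC, off=1): starts [27, 47, 53, 74, 102, 104, 106] → cuts [28, 48, 54, 75, 103, 105, 107]

Pooled cuts: [3, 17, 23, 28, 38, 44, 48, 54, 63, 69, 75, 81, 95, 103, 105, 107, 118, 119, 128, 133, 145, 150, 163, 177, 178, 179, 180, 181]

Fragments:
  3→17: 14 bp
  17→23: 6 bp
  23→28: 5 bp
  28→38: 10 bp
  38→44: 6 bp
  44→48: 4 bp
  48→54: 6 bp
  54→63: 9 bp
  63→69: 6 bp
  69→75: 6 bp
  75→81: 6 bp
  81→95: 14 bp
  95→103: 8 bp
  103→105: 2 bp
  105→107: 2 bp
  107→118: 11 bp
  118→119: 1 bp
  119→128: 9 bp
  128→133: 5 bp
  133→145: 12 bp
  145→150: 5 bp
  150→163: 13 bp
  163→177: 14 bp
  177→178: 1 bp
  178→179: 1 bp
  179→180: 1 bp
  180→181: 1 bp
  181→3 (wrap): 186-181+3 = 8 bp

[1,1,1,1,1,2,2,4,5,5,5,6,6,6,6,6,6,8,8,9,9,10,11,12,13,14,14,14]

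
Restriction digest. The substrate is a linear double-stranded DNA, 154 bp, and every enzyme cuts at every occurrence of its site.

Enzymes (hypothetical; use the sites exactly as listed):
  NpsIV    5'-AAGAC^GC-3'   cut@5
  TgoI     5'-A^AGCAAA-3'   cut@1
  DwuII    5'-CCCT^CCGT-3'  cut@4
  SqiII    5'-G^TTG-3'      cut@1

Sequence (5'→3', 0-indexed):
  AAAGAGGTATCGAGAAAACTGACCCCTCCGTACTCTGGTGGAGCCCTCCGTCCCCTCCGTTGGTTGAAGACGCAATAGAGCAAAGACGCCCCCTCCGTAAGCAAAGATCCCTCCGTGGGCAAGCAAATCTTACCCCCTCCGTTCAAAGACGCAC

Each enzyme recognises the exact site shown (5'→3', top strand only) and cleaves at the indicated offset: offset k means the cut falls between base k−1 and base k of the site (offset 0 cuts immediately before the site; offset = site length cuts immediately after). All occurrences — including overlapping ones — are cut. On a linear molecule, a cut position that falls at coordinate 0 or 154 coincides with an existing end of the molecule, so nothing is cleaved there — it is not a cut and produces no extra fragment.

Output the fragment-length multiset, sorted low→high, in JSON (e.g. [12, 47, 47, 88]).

Scan for sites:
  NpsIV (AAGACGC, off=5): starts [66, 82, 145] → cuts [71, 87, 150]
  TgoI (AAGCAAA, off=1): starts [98, 120] → cuts [99, 121]
  DwuII (CCCTCCGT, off=4): starts [23, 43, 52, 90, 108, 134] → cuts [27, 47, 56, 94, 112, 138]
  SqiII (GTTG, off=1): starts [58, 62] → cuts [59, 63]

All cut coordinates (distinct, sorted): [27, 47, 56, 59, 63, 71, 87, 94, 99, 112, 121, 138, 150]

Fragment lengths:
  [0,27): 27 bp
  [27,47): 20 bp
  [47,56): 9 bp
  [56,59): 3 bp
  [59,63): 4 bp
  [63,71): 8 bp
  [71,87): 16 bp
  [87,94): 7 bp
  [94,99): 5 bp
  [99,112): 13 bp
  [112,121): 9 bp
  [121,138): 17 bp
  [138,150): 12 bp
  [150,154): 4 bp

[3,4,4,5,7,8,9,9,12,13,16,17,20,27]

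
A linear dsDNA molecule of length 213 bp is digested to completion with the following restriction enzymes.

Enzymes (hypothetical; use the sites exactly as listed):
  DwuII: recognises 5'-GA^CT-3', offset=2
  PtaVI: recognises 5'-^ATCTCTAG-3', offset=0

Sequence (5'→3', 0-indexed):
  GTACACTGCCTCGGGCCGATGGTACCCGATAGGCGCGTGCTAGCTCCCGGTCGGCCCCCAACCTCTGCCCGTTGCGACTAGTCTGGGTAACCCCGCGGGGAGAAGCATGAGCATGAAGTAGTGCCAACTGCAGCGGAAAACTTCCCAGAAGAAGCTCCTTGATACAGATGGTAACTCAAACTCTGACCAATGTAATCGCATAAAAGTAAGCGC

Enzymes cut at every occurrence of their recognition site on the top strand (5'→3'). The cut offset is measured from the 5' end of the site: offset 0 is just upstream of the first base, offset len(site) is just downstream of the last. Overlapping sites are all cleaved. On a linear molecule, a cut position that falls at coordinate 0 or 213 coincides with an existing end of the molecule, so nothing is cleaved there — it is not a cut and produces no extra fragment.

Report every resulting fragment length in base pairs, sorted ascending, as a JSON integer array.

[77,136]

Per-enzyme occurrences:
  DwuII GACT/2: at [75] ⇒ [77]
  PtaVI (ATCTCTAG, off=0): no sites

All cut coordinates (distinct, sorted): [77]

Fragments:
  [0,77): 77 bp
  [77,213): 136 bp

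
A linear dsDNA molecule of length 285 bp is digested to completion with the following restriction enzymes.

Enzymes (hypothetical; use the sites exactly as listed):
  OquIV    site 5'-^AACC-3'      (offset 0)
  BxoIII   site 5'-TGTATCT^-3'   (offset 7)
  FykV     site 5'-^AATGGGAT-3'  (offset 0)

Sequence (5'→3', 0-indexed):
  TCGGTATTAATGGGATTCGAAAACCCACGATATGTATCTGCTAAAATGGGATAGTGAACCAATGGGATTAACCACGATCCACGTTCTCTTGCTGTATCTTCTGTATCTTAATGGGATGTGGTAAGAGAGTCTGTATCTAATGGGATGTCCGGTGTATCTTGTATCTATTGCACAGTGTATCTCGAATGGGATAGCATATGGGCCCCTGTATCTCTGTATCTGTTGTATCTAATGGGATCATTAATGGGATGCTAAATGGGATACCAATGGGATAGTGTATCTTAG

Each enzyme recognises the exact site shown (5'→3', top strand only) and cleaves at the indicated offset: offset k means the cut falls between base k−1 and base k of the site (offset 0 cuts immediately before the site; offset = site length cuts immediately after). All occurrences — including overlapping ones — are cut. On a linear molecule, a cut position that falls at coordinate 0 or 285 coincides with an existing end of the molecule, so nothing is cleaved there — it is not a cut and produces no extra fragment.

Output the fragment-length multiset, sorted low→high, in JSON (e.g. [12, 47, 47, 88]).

Scan for sites:
  OquIV AACC/0: at [21, 56, 69] ⇒ [21, 56, 69]
  BxoIII TGTATCT/7: at [32, 92, 101, 131, 152, 159, 175, 206, 214, 223, 275] ⇒ [39, 99, 108, 138, 159, 166, 182, 213, 221, 230, 282]
  FykV AATGGGAT/0: at [8, 44, 60, 109, 138, 184, 230, 242, 254, 265] ⇒ [8, 44, 60, 109, 138, 184, 230, 242, 254, 265]

All cut coordinates (distinct, sorted): [8, 21, 39, 44, 56, 60, 69, 99, 108, 109, 138, 159, 166, 182, 184, 213, 221, 230, 242, 254, 265, 282]

Fragments:
  [0,8): 8 bp
  [8,21): 13 bp
  [21,39): 18 bp
  [39,44): 5 bp
  [44,56): 12 bp
  [56,60): 4 bp
  [60,69): 9 bp
  [69,99): 30 bp
  [99,108): 9 bp
  [108,109): 1 bp
  [109,138): 29 bp
  [138,159): 21 bp
  [159,166): 7 bp
  [166,182): 16 bp
  [182,184): 2 bp
  [184,213): 29 bp
  [213,221): 8 bp
  [221,230): 9 bp
  [230,242): 12 bp
  [242,254): 12 bp
  [254,265): 11 bp
  [265,282): 17 bp
  [282,285): 3 bp

[1,2,3,4,5,7,8,8,9,9,9,11,12,12,12,13,16,17,18,21,29,29,30]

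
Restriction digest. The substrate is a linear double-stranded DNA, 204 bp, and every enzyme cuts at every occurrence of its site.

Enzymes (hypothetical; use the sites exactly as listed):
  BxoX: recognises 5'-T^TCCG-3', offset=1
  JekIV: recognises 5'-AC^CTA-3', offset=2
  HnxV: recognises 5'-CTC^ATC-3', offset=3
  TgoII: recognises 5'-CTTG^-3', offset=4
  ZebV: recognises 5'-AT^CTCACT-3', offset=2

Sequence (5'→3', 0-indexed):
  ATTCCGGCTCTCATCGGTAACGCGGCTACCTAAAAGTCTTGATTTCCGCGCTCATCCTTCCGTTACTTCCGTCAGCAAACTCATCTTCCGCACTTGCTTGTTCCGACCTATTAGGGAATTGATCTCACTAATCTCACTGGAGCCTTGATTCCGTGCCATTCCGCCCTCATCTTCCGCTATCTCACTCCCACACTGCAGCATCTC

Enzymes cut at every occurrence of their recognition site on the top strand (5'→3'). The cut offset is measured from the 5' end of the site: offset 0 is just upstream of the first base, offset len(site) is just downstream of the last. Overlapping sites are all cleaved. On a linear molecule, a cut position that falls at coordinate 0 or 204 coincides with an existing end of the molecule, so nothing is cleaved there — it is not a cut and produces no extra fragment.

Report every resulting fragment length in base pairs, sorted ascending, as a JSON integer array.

[1,2,2,3,4,4,4,5,6,8,9,9,9,9,10,10,10,12,15,15,16,17,24]

Per-enzyme occurrences:
  BxoX TTCCG/1: at [1, 43, 57, 66, 85, 100, 148, 158, 171] ⇒ [2, 44, 58, 67, 86, 101, 149, 159, 172]
  JekIV ACCTA/2: at [27, 105] ⇒ [29, 107]
  HnxV CTCATC/3: at [9, 50, 79, 165] ⇒ [12, 53, 82, 168]
  TgoII CTTG/4: at [37, 92, 96, 143] ⇒ [41, 96, 100, 147]
  ZebV ATCTCACT/2: at [121, 130, 178] ⇒ [123, 132, 180]

All cut coordinates (distinct, sorted): [2, 12, 29, 41, 44, 53, 58, 67, 82, 86, 96, 100, 101, 107, 123, 132, 147, 149, 159, 168, 172, 180]

Fragment lengths:
  [0,2): 2 bp
  [2,12): 10 bp
  [12,29): 17 bp
  [29,41): 12 bp
  [41,44): 3 bp
  [44,53): 9 bp
  [53,58): 5 bp
  [58,67): 9 bp
  [67,82): 15 bp
  [82,86): 4 bp
  [86,96): 10 bp
  [96,100): 4 bp
  [100,101): 1 bp
  [101,107): 6 bp
  [107,123): 16 bp
  [123,132): 9 bp
  [132,147): 15 bp
  [147,149): 2 bp
  [149,159): 10 bp
  [159,168): 9 bp
  [168,172): 4 bp
  [172,180): 8 bp
  [180,204): 24 bp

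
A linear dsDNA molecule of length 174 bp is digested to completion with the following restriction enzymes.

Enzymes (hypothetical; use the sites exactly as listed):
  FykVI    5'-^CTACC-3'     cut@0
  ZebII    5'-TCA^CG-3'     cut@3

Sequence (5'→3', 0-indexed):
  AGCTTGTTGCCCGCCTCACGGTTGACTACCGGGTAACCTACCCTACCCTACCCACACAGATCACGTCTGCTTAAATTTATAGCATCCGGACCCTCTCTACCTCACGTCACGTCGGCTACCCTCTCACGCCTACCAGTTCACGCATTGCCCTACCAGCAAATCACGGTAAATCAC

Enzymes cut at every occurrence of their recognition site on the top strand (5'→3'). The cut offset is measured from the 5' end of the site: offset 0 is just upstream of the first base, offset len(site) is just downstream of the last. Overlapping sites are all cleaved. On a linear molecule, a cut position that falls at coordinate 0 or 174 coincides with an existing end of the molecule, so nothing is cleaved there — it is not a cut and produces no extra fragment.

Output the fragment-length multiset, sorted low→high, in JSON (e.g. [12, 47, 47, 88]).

[3,5,5,5,6,7,8,9,11,11,11,12,14,16,18,33]

Site scan:
  FykVI (CTACC, off=0): starts [25, 37, 42, 47, 96, 115, 129, 149] → cuts [25, 37, 42, 47, 96, 115, 129, 149]
  ZebII (TCACG, off=3): starts [15, 60, 101, 106, 123, 137, 160] → cuts [18, 63, 104, 109, 126, 140, 163]

Pooled cuts: [18, 25, 37, 42, 47, 63, 96, 104, 109, 115, 126, 129, 140, 149, 163]

Fragments:
  [0,18): 18 bp
  [18,25): 7 bp
  [25,37): 12 bp
  [37,42): 5 bp
  [42,47): 5 bp
  [47,63): 16 bp
  [63,96): 33 bp
  [96,104): 8 bp
  [104,109): 5 bp
  [109,115): 6 bp
  [115,126): 11 bp
  [126,129): 3 bp
  [129,140): 11 bp
  [140,149): 9 bp
  [149,163): 14 bp
  [163,174): 11 bp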